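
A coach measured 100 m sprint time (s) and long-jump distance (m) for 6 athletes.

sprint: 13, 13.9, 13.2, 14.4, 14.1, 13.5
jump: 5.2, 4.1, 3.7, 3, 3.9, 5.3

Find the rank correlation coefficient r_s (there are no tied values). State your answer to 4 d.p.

Rank sprint: 1, 4, 2, 6, 5, 3
Rank jump: 5, 4, 2, 1, 3, 6
d = rank(sprint) − rank(jump): -4, 0, 0, 5, 2, -3; Σd² = 54
ρ = 1 − 6Σd² / [n(n²−1)] = 1 − 6×54 / (6×35) = 1 − 324/210 ≈ -0.5429

-0.5429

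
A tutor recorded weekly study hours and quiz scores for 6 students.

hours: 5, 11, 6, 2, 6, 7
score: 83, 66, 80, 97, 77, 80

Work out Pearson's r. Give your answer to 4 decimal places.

n = 6, Σx = 37, Σy = 483, Σx² = 271, Σy² = 39383, Σxy = 2837
nΣxy − ΣxΣy = 17022 − 17871 = -849
nΣx² − (Σx)² = 1626 − 1369 = 257; nΣy² − (Σy)² = 236298 − 233289 = 3009
r = -849 / √(257 × 3009) = -849 / 879.3822 ≈ -0.9655

-0.9655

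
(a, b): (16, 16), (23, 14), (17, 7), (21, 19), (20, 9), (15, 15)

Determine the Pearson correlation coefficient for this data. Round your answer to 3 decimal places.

n = 6, Σa = 112, Σb = 80, Σa² = 2140, Σb² = 1168, Σab = 1501
nΣab − ΣaΣb = 9006 − 8960 = 46
nΣa² − (Σa)² = 12840 − 12544 = 296; nΣb² − (Σb)² = 7008 − 6400 = 608
r = 46 / √(296 × 608) = 46 / 424.2264 ≈ 0.108

0.108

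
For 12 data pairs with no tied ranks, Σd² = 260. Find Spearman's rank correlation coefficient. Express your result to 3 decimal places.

ρ = 1 − 6Σd² / [n(n²−1)] = 1 − 6×260 / (12×143)
  = 1 − 1560/1716 = 1 − 0.9091 ≈ 0.091

0.091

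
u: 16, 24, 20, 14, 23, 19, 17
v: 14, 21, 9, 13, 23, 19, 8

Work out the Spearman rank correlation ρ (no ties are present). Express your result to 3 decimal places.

Rank u: 2, 7, 5, 1, 6, 4, 3
Rank v: 4, 6, 2, 3, 7, 5, 1
d = rank(u) − rank(v): -2, 1, 3, -2, -1, -1, 2; Σd² = 24
ρ = 1 − 6Σd² / [n(n²−1)] = 1 − 6×24 / (7×48) = 1 − 144/336 ≈ 0.571

0.571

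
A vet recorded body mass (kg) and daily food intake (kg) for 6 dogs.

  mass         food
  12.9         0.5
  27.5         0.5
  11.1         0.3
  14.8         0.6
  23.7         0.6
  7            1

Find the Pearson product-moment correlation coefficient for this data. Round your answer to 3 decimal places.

-0.325

n = 6, Σx = 97, Σy = 3.5, Σx² = 1875.6, Σy² = 2.31, Σxy = 53.63
nΣxy − ΣxΣy = 321.78 − 339.5 = -17.72
nΣx² − (Σx)² = 11253.6 − 9409 = 1844.6; nΣy² − (Σy)² = 13.86 − 12.25 = 1.61
r = -17.72 / √(1844.6 × 1.61) = -17.72 / 54.4959 ≈ -0.325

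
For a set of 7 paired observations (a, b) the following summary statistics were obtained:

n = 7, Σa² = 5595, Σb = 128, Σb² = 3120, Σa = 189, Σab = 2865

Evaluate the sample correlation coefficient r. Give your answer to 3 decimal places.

-0.954

r = (nΣab − ΣaΣb) / √[(nΣa² − (Σa)²)(nΣb² − (Σb)²)]
Numerator: 7×2865 − 189×128 = -4137
Denominator: √[(39165 − 35721)(21840 − 16384)] = √[3444 × 5456] = 4334.7969
r = -4137 / 4334.7969 ≈ -0.954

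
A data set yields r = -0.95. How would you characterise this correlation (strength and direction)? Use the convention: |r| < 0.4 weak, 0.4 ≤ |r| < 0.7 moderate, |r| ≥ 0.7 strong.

strong negative

r = -0.95 < 0 so the relationship is negative.
|r| = 0.95, which falls in the strong range.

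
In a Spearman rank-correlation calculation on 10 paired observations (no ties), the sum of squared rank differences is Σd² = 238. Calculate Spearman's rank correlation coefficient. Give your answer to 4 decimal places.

ρ = 1 − 6Σd² / [n(n²−1)] = 1 − 6×238 / (10×99)
  = 1 − 1428/990 = 1 − 1.44242 ≈ -0.4424

-0.4424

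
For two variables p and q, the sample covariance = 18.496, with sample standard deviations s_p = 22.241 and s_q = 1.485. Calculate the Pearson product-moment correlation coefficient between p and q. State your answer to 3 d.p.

r = Cov(p,q) / (s_p · s_q) = 18.496 / (22.241 × 1.485)
  = 18.496 / 33.0279 ≈ 0.560

0.560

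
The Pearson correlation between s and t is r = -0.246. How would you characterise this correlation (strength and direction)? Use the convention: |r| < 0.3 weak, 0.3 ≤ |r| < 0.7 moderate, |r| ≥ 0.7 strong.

r = -0.246 < 0 so the relationship is negative.
|r| = 0.246, which falls in the weak range.

weak negative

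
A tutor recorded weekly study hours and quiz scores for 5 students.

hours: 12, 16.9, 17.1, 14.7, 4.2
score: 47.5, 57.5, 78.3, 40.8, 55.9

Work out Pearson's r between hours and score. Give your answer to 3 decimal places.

0.268

n = 5, Σx = 64.9, Σy = 280, Σx² = 955.75, Σy² = 16482.84, Σxy = 3715.22
nΣxy − ΣxΣy = 18576.1 − 18172 = 404.1
nΣx² − (Σx)² = 4778.75 − 4212.01 = 566.74; nΣy² − (Σy)² = 82414.2 − 78400 = 4014.2
r = 404.1 / √(566.74 × 4014.2) = 404.1 / 1508.3129 ≈ 0.268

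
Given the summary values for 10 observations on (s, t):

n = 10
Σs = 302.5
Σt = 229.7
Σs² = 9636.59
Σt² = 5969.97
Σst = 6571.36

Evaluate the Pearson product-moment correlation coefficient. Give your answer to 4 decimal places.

r = (nΣst − ΣsΣt) / √[(nΣs² − (Σs)²)(nΣt² − (Σt)²)]
Numerator: 10×6571.36 − 302.5×229.7 = -3770.65
Denominator: √[(96365.9 − 91506.25)(59699.7 − 52762.09)] = √[4859.65 × 6937.61] = 5806.4065
r = -3770.65 / 5806.4065 ≈ -0.6494

-0.6494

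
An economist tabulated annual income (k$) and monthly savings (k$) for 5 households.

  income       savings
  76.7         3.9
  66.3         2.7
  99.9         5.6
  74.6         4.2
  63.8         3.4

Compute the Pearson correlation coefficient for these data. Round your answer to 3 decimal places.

0.939

n = 5, Σx = 381.3, Σy = 19.8, Σx² = 29894.19, Σy² = 83.06, Σxy = 1567.82
nΣxy − ΣxΣy = 7839.1 − 7549.74 = 289.36
nΣx² − (Σx)² = 149470.95 − 145389.69 = 4081.26; nΣy² − (Σy)² = 415.3 − 392.04 = 23.26
r = 289.36 / √(4081.26 × 23.26) = 289.36 / 308.1073 ≈ 0.939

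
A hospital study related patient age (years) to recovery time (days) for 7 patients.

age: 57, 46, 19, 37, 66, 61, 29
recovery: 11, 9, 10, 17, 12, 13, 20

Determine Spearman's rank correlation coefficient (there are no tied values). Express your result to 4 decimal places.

Rank age: 5, 4, 1, 3, 7, 6, 2
Rank recovery: 3, 1, 2, 6, 4, 5, 7
d = rank(age) − rank(recovery): 2, 3, -1, -3, 3, 1, -5; Σd² = 58
ρ = 1 − 6Σd² / [n(n²−1)] = 1 − 6×58 / (7×48) = 1 − 348/336 ≈ -0.0357

-0.0357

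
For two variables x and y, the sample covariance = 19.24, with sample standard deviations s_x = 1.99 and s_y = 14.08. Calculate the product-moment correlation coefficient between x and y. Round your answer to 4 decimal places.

r = Cov(x,y) / (s_x · s_y) = 19.24 / (1.99 × 14.08)
  = 19.24 / 28.0192 ≈ 0.6867

0.6867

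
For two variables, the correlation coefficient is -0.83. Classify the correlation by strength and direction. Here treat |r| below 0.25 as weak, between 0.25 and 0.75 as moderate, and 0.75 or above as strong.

r = -0.83 < 0 so the relationship is negative.
|r| = 0.83, which falls in the strong range.

strong negative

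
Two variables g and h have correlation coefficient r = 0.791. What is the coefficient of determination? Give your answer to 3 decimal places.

0.626

r² = (0.791)² = 0.626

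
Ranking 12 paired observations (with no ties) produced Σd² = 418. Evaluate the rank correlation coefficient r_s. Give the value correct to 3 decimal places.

-0.462

ρ = 1 − 6Σd² / [n(n²−1)] = 1 − 6×418 / (12×143)
  = 1 − 2508/1716 = 1 − 1.4615 ≈ -0.462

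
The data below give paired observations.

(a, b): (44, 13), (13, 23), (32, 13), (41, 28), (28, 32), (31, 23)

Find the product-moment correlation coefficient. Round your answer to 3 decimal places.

-0.268

n = 6, Σa = 189, Σb = 132, Σa² = 6555, Σb² = 3204, Σab = 4044
nΣab − ΣaΣb = 24264 − 24948 = -684
nΣa² − (Σa)² = 39330 − 35721 = 3609; nΣb² − (Σb)² = 19224 − 17424 = 1800
r = -684 / √(3609 × 1800) = -684 / 2548.7644 ≈ -0.268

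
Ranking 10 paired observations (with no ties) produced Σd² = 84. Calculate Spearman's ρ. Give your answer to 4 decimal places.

0.4909

ρ = 1 − 6Σd² / [n(n²−1)] = 1 − 6×84 / (10×99)
  = 1 − 504/990 = 1 − 0.50909 ≈ 0.4909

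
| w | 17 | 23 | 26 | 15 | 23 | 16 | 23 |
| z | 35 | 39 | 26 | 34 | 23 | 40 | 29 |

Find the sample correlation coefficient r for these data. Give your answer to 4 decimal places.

n = 7, Σw = 143, Σz = 226, Σw² = 3033, Σz² = 7548, Σwz = 4514
nΣwz − ΣwΣz = 31598 − 32318 = -720
nΣw² − (Σw)² = 21231 − 20449 = 782; nΣz² − (Σz)² = 52836 − 51076 = 1760
r = -720 / √(782 × 1760) = -720 / 1173.1667 ≈ -0.6137

-0.6137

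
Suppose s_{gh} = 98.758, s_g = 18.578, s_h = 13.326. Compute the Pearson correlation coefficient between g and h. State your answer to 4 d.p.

r = Cov(g,h) / (s_g · s_h) = 98.758 / (18.578 × 13.326)
  = 98.758 / 247.5704 ≈ 0.3989

0.3989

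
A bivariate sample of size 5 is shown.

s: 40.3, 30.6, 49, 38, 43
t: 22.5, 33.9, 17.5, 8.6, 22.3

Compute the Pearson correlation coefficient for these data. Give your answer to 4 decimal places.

-0.4991

n = 5, Σs = 200.9, Σt = 104.8, Σs² = 8254.45, Σt² = 2532.96, Σst = 4087.29
nΣst − ΣsΣt = 20436.45 − 21054.32 = -617.87
nΣs² − (Σs)² = 41272.25 − 40360.81 = 911.44; nΣt² − (Σt)² = 12664.8 − 10983.04 = 1681.76
r = -617.87 / √(911.44 × 1681.76) = -617.87 / 1238.0724 ≈ -0.4991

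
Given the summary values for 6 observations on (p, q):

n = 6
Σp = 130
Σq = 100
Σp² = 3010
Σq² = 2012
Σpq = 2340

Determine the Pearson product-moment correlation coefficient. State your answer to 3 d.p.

0.671

r = (nΣpq − ΣpΣq) / √[(nΣp² − (Σp)²)(nΣq² − (Σq)²)]
Numerator: 6×2340 − 130×100 = 1040
Denominator: √[(18060 − 16900)(12072 − 10000)] = √[1160 × 2072] = 1550.3290
r = 1040 / 1550.3290 ≈ 0.671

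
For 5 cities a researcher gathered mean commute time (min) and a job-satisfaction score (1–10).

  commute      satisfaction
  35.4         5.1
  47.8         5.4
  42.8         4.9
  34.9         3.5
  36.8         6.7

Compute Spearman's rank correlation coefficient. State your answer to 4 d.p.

0.5000

Rank commute: 2, 5, 4, 1, 3
Rank satisfaction: 3, 4, 2, 1, 5
d = rank(commute) − rank(satisfaction): -1, 1, 2, 0, -2; Σd² = 10
ρ = 1 − 6Σd² / [n(n²−1)] = 1 − 6×10 / (5×24) = 1 − 60/120 ≈ 0.5000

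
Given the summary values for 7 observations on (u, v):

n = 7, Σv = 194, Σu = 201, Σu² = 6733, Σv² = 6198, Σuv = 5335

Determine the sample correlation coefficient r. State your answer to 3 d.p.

-0.265

r = (nΣuv − ΣuΣv) / √[(nΣu² − (Σu)²)(nΣv² − (Σv)²)]
Numerator: 7×5335 − 201×194 = -1649
Denominator: √[(47131 − 40401)(43386 − 37636)] = √[6730 × 5750] = 6220.7315
r = -1649 / 6220.7315 ≈ -0.265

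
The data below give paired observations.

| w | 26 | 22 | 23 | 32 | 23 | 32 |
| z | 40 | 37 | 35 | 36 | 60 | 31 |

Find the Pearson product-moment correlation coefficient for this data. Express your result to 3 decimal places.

-0.468

n = 6, Σw = 158, Σz = 239, Σw² = 4266, Σz² = 10051, Σwz = 6183
nΣwz − ΣwΣz = 37098 − 37762 = -664
nΣw² − (Σw)² = 25596 − 24964 = 632; nΣz² − (Σz)² = 60306 − 57121 = 3185
r = -664 / √(632 × 3185) = -664 / 1418.7741 ≈ -0.468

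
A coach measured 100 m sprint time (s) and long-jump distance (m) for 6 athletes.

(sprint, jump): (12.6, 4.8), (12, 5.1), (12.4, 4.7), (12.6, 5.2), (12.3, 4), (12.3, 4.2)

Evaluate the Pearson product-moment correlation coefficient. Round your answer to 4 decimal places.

0.1357

n = 6, Σx = 74.2, Σy = 28, Σx² = 917.86, Σy² = 131.82, Σxy = 346.34
nΣxy − ΣxΣy = 2078.04 − 2077.6 = 0.44
nΣx² − (Σx)² = 5507.16 − 5505.64 = 1.52; nΣy² − (Σy)² = 790.92 − 784 = 6.92
r = 0.44 / √(1.52 × 6.92) = 0.44 / 3.2432 ≈ 0.1357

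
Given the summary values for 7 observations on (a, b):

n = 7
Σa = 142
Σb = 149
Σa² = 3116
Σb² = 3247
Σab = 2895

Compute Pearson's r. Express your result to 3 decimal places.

r = (nΣab − ΣaΣb) / √[(nΣa² − (Σa)²)(nΣb² − (Σb)²)]
Numerator: 7×2895 − 142×149 = -893
Denominator: √[(21812 − 20164)(22729 − 22201)] = √[1648 × 528] = 932.8151
r = -893 / 932.8151 ≈ -0.957

-0.957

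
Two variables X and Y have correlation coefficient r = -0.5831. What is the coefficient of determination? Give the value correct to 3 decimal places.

0.340

r² = (-0.5831)² = 0.340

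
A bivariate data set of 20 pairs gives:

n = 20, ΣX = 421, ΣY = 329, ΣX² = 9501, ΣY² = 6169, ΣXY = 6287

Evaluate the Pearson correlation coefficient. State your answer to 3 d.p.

-0.918

r = (nΣXY − ΣXΣY) / √[(nΣX² − (ΣX)²)(nΣY² − (ΣY)²)]
Numerator: 20×6287 − 421×329 = -12769
Denominator: √[(190020 − 177241)(123380 − 108241)] = √[12779 × 15139] = 13909.0359
r = -12769 / 13909.0359 ≈ -0.918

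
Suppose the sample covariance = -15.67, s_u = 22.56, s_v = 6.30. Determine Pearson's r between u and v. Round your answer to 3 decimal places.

r = Cov(u,v) / (s_u · s_v) = -15.67 / (22.56 × 6.30)
  = -15.67 / 142.1280 ≈ -0.110

-0.110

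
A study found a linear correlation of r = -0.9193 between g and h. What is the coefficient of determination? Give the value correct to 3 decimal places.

0.845

r² = (-0.9193)² = 0.845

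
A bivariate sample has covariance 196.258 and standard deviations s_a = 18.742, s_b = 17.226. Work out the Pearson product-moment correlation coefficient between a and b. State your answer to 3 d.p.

0.608

r = Cov(a,b) / (s_a · s_b) = 196.258 / (18.742 × 17.226)
  = 196.258 / 322.8497 ≈ 0.608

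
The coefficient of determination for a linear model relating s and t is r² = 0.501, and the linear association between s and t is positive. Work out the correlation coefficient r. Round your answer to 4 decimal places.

0.7078

|r| = √0.501 = 0.7078
The association is positive, so r = 0.7078.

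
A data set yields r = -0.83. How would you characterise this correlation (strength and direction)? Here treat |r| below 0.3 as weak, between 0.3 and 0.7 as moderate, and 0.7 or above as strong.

r = -0.83 < 0 so the relationship is negative.
|r| = 0.83, which falls in the strong range.

strong negative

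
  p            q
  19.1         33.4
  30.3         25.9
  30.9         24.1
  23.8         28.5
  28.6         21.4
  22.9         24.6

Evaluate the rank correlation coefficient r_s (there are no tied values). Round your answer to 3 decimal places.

-0.600

Rank p: 1, 5, 6, 3, 4, 2
Rank q: 6, 4, 2, 5, 1, 3
d = rank(p) − rank(q): -5, 1, 4, -2, 3, -1; Σd² = 56
ρ = 1 − 6Σd² / [n(n²−1)] = 1 − 6×56 / (6×35) = 1 − 336/210 ≈ -0.600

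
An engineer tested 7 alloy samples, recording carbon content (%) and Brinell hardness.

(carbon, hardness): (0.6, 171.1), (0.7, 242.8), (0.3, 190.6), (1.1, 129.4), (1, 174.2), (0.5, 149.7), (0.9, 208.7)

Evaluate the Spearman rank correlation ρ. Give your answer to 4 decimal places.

-0.1786

Rank carbon: 3, 4, 1, 7, 6, 2, 5
Rank hardness: 3, 7, 5, 1, 4, 2, 6
d = rank(carbon) − rank(hardness): 0, -3, -4, 6, 2, 0, -1; Σd² = 66
ρ = 1 − 6Σd² / [n(n²−1)] = 1 − 6×66 / (7×48) = 1 − 396/336 ≈ -0.1786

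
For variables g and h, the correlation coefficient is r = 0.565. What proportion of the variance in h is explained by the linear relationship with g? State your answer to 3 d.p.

0.319

r² = (0.565)² = 0.319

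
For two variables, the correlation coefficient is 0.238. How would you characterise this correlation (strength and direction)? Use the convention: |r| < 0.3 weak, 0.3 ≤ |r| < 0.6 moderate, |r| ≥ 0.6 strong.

r = 0.238 > 0 so the relationship is positive.
|r| = 0.238, which falls in the weak range.

weak positive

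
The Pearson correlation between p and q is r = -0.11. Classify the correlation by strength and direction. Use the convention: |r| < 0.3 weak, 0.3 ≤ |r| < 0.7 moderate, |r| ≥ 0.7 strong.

weak negative

r = -0.11 < 0 so the relationship is negative.
|r| = 0.11, which falls in the weak range.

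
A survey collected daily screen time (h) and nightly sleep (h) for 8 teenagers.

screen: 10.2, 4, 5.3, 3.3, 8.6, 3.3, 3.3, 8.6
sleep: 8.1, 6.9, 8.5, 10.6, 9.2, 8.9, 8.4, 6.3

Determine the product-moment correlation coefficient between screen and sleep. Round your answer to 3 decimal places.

n = 8, Σx = 46.6, Σy = 66.9, Σx² = 328.72, Σy² = 571.93, Σxy = 380.64
nΣxy − ΣxΣy = 3045.12 − 3117.54 = -72.42
nΣx² − (Σx)² = 2629.76 − 2171.56 = 458.2; nΣy² − (Σy)² = 4575.44 − 4475.61 = 99.83
r = -72.42 / √(458.2 × 99.83) = -72.42 / 213.8740 ≈ -0.339

-0.339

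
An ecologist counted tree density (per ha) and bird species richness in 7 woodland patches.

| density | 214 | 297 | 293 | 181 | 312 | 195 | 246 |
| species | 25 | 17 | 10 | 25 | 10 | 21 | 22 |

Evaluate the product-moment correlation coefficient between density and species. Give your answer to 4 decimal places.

n = 7, Σx = 1738, Σy = 130, Σx² = 448500, Σy² = 2664, Σxy = 30481
nΣxy − ΣxΣy = 213367 − 225940 = -12573
nΣx² − (Σx)² = 3139500 − 3020644 = 118856; nΣy² − (Σy)² = 18648 − 16900 = 1748
r = -12573 / √(118856 × 1748) = -12573 / 14413.8922 ≈ -0.8723

-0.8723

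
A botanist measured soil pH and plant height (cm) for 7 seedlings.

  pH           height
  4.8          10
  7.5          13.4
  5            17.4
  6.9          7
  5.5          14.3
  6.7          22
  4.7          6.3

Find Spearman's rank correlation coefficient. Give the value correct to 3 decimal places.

Rank pH: 2, 7, 3, 6, 4, 5, 1
Rank height: 3, 4, 6, 2, 5, 7, 1
d = rank(pH) − rank(height): -1, 3, -3, 4, -1, -2, 0; Σd² = 40
ρ = 1 − 6Σd² / [n(n²−1)] = 1 − 6×40 / (7×48) = 1 − 240/336 ≈ 0.286

0.286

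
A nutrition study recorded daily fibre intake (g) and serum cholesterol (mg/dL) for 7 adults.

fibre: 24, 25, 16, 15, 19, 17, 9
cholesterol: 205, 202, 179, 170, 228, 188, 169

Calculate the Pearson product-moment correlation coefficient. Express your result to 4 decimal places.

n = 7, Σx = 125, Σy = 1341, Σx² = 2413, Σy² = 259659, Σxy = 24433
nΣxy − ΣxΣy = 171031 − 167625 = 3406
nΣx² − (Σx)² = 16891 − 15625 = 1266; nΣy² − (Σy)² = 1817613 − 1798281 = 19332
r = 3406 / √(1266 × 19332) = 3406 / 4947.1519 ≈ 0.6885

0.6885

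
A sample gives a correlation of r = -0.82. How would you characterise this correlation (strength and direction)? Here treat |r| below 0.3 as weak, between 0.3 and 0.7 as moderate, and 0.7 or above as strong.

r = -0.82 < 0 so the relationship is negative.
|r| = 0.82, which falls in the strong range.

strong negative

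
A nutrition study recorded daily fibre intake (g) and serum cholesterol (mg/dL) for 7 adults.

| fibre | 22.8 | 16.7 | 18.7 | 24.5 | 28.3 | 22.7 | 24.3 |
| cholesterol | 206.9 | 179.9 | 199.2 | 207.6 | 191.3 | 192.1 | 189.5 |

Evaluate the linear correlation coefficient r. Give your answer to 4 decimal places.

n = 7, Σx = 158, Σy = 1366.5, Σx² = 3655.34, Σy² = 267358.37, Σxy = 30912.2
nΣxy − ΣxΣy = 216385.4 − 215907 = 478.4
nΣx² − (Σx)² = 25587.38 − 24964 = 623.38; nΣy² − (Σy)² = 1871508.59 − 1867322.25 = 4186.34
r = 478.4 / √(623.38 × 4186.34) = 478.4 / 1615.4506 ≈ 0.2961

0.2961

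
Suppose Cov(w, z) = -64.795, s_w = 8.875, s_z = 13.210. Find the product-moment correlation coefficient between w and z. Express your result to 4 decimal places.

r = Cov(w,z) / (s_w · s_z) = -64.795 / (8.875 × 13.210)
  = -64.795 / 117.2388 ≈ -0.5527

-0.5527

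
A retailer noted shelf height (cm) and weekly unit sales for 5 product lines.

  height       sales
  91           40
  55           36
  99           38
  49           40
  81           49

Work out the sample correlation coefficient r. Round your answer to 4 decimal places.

0.1958

n = 5, Σx = 375, Σy = 203, Σx² = 30069, Σy² = 8341, Σxy = 15311
nΣxy − ΣxΣy = 76555 − 76125 = 430
nΣx² − (Σx)² = 150345 − 140625 = 9720; nΣy² − (Σy)² = 41705 − 41209 = 496
r = 430 / √(9720 × 496) = 430 / 2195.7049 ≈ 0.1958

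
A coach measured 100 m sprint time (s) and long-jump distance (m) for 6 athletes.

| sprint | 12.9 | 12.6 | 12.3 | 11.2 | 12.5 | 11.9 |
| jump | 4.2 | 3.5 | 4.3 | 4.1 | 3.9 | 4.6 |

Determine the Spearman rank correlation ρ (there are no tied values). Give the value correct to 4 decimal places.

-0.3714

Rank sprint: 6, 5, 3, 1, 4, 2
Rank jump: 4, 1, 5, 3, 2, 6
d = rank(sprint) − rank(jump): 2, 4, -2, -2, 2, -4; Σd² = 48
ρ = 1 − 6Σd² / [n(n²−1)] = 1 − 6×48 / (6×35) = 1 − 288/210 ≈ -0.3714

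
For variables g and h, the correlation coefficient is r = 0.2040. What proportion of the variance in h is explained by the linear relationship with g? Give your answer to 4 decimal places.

0.0416

r² = (0.2040)² = 0.0416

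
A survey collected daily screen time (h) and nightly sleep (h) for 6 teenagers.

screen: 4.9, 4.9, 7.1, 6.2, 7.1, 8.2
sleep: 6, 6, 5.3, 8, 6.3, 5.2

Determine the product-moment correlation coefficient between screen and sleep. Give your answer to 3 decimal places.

-0.317

n = 6, Σx = 38.4, Σy = 36.8, Σx² = 254.52, Σy² = 230.82, Σxy = 233.4
nΣxy − ΣxΣy = 1400.4 − 1413.12 = -12.72
nΣx² − (Σx)² = 1527.12 − 1474.56 = 52.56; nΣy² − (Σy)² = 1384.92 − 1354.24 = 30.68
r = -12.72 / √(52.56 × 30.68) = -12.72 / 40.1565 ≈ -0.317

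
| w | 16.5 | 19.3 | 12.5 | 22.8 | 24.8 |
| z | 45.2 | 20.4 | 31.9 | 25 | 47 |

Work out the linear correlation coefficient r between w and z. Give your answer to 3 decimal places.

0.098

n = 5, Σw = 95.9, Σz = 169.5, Σw² = 1935.87, Σz² = 6310.81, Σwz = 3273.87
nΣwz − ΣwΣz = 16369.35 − 16255.05 = 114.3
nΣw² − (Σw)² = 9679.35 − 9196.81 = 482.54; nΣz² − (Σz)² = 31554.05 − 28730.25 = 2823.8
r = 114.3 / √(482.54 × 2823.8) = 114.3 / 1167.3031 ≈ 0.098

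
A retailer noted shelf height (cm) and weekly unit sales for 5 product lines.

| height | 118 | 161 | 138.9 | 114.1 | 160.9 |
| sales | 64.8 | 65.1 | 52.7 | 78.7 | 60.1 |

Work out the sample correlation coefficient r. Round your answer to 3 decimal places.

n = 5, Σx = 692.9, Σy = 321.4, Σx² = 98045.83, Σy² = 21020.04, Σxy = 44097.29
nΣxy − ΣxΣy = 220486.45 − 222698.06 = -2211.61
nΣx² − (Σx)² = 490229.15 − 480110.41 = 10118.74; nΣy² − (Σy)² = 105100.2 − 103297.96 = 1802.24
r = -2211.61 / √(10118.74 × 1802.24) = -2211.61 / 4270.4096 ≈ -0.518

-0.518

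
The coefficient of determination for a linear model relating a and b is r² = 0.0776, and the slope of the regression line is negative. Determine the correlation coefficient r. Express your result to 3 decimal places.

|r| = √0.0776 = 0.279
The association is negative, so r = −0.279.

-0.279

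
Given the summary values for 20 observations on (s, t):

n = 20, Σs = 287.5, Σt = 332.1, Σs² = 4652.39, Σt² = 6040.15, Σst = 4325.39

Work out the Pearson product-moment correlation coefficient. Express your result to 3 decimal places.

r = (nΣst − ΣsΣt) / √[(nΣs² − (Σs)²)(nΣt² − (Σt)²)]
Numerator: 20×4325.39 − 287.5×332.1 = -8970.95
Denominator: √[(93047.8 − 82656.25)(120803 − 110290.41)] = √[10391.55 × 10512.59] = 10451.8948
r = -8970.95 / 10451.8948 ≈ -0.858

-0.858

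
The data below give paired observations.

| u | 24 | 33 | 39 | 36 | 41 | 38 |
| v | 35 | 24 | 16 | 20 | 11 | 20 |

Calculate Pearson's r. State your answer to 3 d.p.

n = 6, Σu = 211, Σv = 126, Σu² = 7607, Σv² = 2978, Σuv = 4187
nΣuv − ΣuΣv = 25122 − 26586 = -1464
nΣu² − (Σu)² = 45642 − 44521 = 1121; nΣv² − (Σv)² = 17868 − 15876 = 1992
r = -1464 / √(1121 × 1992) = -1464 / 1494.3333 ≈ -0.980

-0.980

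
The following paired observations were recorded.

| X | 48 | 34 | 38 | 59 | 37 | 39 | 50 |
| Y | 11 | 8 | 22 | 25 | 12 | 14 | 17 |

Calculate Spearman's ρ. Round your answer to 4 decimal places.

Rank X: 5, 1, 3, 7, 2, 4, 6
Rank Y: 2, 1, 6, 7, 3, 4, 5
d = rank(X) − rank(Y): 3, 0, -3, 0, -1, 0, 1; Σd² = 20
ρ = 1 − 6Σd² / [n(n²−1)] = 1 − 6×20 / (7×48) = 1 − 120/336 ≈ 0.6429

0.6429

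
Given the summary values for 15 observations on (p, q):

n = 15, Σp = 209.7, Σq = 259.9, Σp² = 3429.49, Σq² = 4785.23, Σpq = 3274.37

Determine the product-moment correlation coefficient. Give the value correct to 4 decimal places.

-0.9581

r = (nΣpq − ΣpΣq) / √[(nΣp² − (Σp)²)(nΣq² − (Σq)²)]
Numerator: 15×3274.37 − 209.7×259.9 = -5385.48
Denominator: √[(51442.35 − 43974.09)(71778.45 − 67548.01)] = √[7468.26 × 4230.44] = 5620.8563
r = -5385.48 / 5620.8563 ≈ -0.9581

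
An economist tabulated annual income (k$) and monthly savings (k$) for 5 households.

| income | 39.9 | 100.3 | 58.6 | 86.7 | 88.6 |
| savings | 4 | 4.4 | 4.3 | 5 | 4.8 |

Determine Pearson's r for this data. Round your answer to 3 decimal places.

n = 5, Σx = 374.1, Σy = 22.5, Σx² = 30452.91, Σy² = 101.89, Σxy = 1711.68
nΣxy − ΣxΣy = 8558.4 − 8417.25 = 141.15
nΣx² − (Σx)² = 152264.55 − 139950.81 = 12313.74; nΣy² − (Σy)² = 509.45 − 506.25 = 3.2
r = 141.15 / √(12313.74 × 3.2) = 141.15 / 198.5043 ≈ 0.711

0.711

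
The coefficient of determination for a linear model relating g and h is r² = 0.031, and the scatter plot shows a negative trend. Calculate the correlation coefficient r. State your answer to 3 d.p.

-0.176

|r| = √0.031 = 0.176
The association is negative, so r = −0.176.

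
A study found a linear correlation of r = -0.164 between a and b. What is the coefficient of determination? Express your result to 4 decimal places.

0.0269

r² = (-0.164)² = 0.0269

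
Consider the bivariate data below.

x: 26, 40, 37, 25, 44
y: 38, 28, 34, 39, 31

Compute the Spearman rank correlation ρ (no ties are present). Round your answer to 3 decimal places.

Rank x: 2, 4, 3, 1, 5
Rank y: 4, 1, 3, 5, 2
d = rank(x) − rank(y): -2, 3, 0, -4, 3; Σd² = 38
ρ = 1 − 6Σd² / [n(n²−1)] = 1 − 6×38 / (5×24) = 1 − 228/120 ≈ -0.900

-0.900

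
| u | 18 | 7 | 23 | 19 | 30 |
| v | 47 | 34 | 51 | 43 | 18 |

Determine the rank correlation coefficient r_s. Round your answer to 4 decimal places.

-0.1000

Rank u: 2, 1, 4, 3, 5
Rank v: 4, 2, 5, 3, 1
d = rank(u) − rank(v): -2, -1, -1, 0, 4; Σd² = 22
ρ = 1 − 6Σd² / [n(n²−1)] = 1 − 6×22 / (5×24) = 1 − 132/120 ≈ -0.1000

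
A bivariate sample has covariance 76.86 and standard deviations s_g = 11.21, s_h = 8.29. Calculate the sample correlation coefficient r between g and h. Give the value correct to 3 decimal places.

r = Cov(g,h) / (s_g · s_h) = 76.86 / (11.21 × 8.29)
  = 76.86 / 92.9309 ≈ 0.827

0.827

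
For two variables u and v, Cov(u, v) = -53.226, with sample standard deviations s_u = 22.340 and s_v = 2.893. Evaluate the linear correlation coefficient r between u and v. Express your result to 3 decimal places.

r = Cov(u,v) / (s_u · s_v) = -53.226 / (22.340 × 2.893)
  = -53.226 / 64.6296 ≈ -0.824

-0.824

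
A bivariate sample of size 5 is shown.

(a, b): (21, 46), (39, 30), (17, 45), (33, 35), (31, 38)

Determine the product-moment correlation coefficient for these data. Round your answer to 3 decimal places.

-0.972

n = 5, Σa = 141, Σb = 194, Σa² = 4301, Σb² = 7710, Σab = 5234
nΣab − ΣaΣb = 26170 − 27354 = -1184
nΣa² − (Σa)² = 21505 − 19881 = 1624; nΣb² − (Σb)² = 38550 − 37636 = 914
r = -1184 / √(1624 × 914) = -1184 / 1218.3333 ≈ -0.972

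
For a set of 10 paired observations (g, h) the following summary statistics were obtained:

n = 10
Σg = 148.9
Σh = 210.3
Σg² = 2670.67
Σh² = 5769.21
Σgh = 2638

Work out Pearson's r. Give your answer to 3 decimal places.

-0.631

r = (nΣgh − ΣgΣh) / √[(nΣg² − (Σg)²)(nΣh² − (Σh)²)]
Numerator: 10×2638 − 148.9×210.3 = -4933.67
Denominator: √[(26706.7 − 22171.21)(57692.1 − 44226.09)] = √[4535.49 × 13466.01] = 7815.0466
r = -4933.67 / 7815.0466 ≈ -0.631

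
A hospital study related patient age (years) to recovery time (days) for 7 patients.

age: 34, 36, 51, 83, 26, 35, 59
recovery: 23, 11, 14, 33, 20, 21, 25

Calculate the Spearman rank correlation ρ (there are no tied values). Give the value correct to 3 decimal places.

0.429

Rank age: 2, 4, 5, 7, 1, 3, 6
Rank recovery: 5, 1, 2, 7, 3, 4, 6
d = rank(age) − rank(recovery): -3, 3, 3, 0, -2, -1, 0; Σd² = 32
ρ = 1 − 6Σd² / [n(n²−1)] = 1 − 6×32 / (7×48) = 1 − 192/336 ≈ 0.429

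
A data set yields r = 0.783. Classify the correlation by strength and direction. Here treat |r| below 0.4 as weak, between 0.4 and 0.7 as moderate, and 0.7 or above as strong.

r = 0.783 > 0 so the relationship is positive.
|r| = 0.783, which falls in the strong range.

strong positive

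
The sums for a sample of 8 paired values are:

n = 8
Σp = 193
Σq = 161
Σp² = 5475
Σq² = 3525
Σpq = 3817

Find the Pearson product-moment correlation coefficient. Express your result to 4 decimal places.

r = (nΣpq − ΣpΣq) / √[(nΣp² − (Σp)²)(nΣq² − (Σq)²)]
Numerator: 8×3817 − 193×161 = -537
Denominator: √[(43800 − 37249)(28200 − 25921)] = √[6551 × 2279] = 3863.9007
r = -537 / 3863.9007 ≈ -0.1390

-0.1390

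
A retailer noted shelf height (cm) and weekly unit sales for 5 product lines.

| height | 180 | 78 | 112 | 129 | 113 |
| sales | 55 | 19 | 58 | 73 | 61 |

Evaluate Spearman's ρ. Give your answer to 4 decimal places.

0.4000

Rank height: 5, 1, 2, 4, 3
Rank sales: 2, 1, 3, 5, 4
d = rank(height) − rank(sales): 3, 0, -1, -1, -1; Σd² = 12
ρ = 1 − 6Σd² / [n(n²−1)] = 1 − 6×12 / (5×24) = 1 − 72/120 ≈ 0.4000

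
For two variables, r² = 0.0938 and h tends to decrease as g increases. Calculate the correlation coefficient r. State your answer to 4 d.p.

-0.3063

|r| = √0.0938 = 0.3063
The association is negative, so r = −0.3063.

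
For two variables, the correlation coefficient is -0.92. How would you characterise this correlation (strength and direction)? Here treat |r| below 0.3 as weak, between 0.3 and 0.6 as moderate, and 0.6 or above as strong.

r = -0.92 < 0 so the relationship is negative.
|r| = 0.92, which falls in the strong range.

strong negative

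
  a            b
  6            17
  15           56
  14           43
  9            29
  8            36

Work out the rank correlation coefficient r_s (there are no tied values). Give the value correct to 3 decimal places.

0.900

Rank a: 1, 5, 4, 3, 2
Rank b: 1, 5, 4, 2, 3
d = rank(a) − rank(b): 0, 0, 0, 1, -1; Σd² = 2
ρ = 1 − 6Σd² / [n(n²−1)] = 1 − 6×2 / (5×24) = 1 − 12/120 ≈ 0.900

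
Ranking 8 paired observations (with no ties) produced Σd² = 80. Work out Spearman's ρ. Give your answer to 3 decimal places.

0.048

ρ = 1 − 6Σd² / [n(n²−1)] = 1 − 6×80 / (8×63)
  = 1 − 480/504 = 1 − 0.9524 ≈ 0.048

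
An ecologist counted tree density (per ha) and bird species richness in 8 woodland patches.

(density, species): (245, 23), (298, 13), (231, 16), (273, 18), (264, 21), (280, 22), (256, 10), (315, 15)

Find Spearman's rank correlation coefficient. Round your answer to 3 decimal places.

-0.238

Rank density: 2, 7, 1, 5, 4, 6, 3, 8
Rank species: 8, 2, 4, 5, 6, 7, 1, 3
d = rank(density) − rank(species): -6, 5, -3, 0, -2, -1, 2, 5; Σd² = 104
ρ = 1 − 6Σd² / [n(n²−1)] = 1 − 6×104 / (8×63) = 1 − 624/504 ≈ -0.238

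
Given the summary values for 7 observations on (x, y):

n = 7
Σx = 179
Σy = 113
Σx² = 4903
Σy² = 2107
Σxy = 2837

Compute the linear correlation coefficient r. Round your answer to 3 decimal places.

-0.173

r = (nΣxy − ΣxΣy) / √[(nΣx² − (Σx)²)(nΣy² − (Σy)²)]
Numerator: 7×2837 − 179×113 = -368
Denominator: √[(34321 − 32041)(14749 − 12769)] = √[2280 × 1980] = 2124.7117
r = -368 / 2124.7117 ≈ -0.173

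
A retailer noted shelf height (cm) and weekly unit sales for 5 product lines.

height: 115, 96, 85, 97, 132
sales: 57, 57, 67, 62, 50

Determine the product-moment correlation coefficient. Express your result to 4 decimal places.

n = 5, Σx = 525, Σy = 293, Σx² = 56499, Σy² = 17331, Σxy = 30336
nΣxy − ΣxΣy = 151680 − 153825 = -2145
nΣx² − (Σx)² = 282495 − 275625 = 6870; nΣy² − (Σy)² = 86655 − 85849 = 806
r = -2145 / √(6870 × 806) = -2145 / 2353.1298 ≈ -0.9116

-0.9116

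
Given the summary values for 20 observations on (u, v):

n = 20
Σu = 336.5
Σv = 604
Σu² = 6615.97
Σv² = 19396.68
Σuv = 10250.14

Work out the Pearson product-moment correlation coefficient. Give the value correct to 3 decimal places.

r = (nΣuv − ΣuΣv) / √[(nΣu² − (Σu)²)(nΣv² − (Σv)²)]
Numerator: 20×10250.14 − 336.5×604 = 1756.8
Denominator: √[(132319.4 − 113232.25)(387933.6 − 364816)] = √[19087.15 × 23117.6] = 21005.9301
r = 1756.8 / 21005.9301 ≈ 0.084

0.084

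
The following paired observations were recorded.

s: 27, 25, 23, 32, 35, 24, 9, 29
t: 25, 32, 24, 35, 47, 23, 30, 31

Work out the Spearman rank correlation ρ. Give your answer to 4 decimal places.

0.7381

Rank s: 5, 4, 2, 7, 8, 3, 1, 6
Rank t: 3, 6, 2, 7, 8, 1, 4, 5
d = rank(s) − rank(t): 2, -2, 0, 0, 0, 2, -3, 1; Σd² = 22
ρ = 1 − 6Σd² / [n(n²−1)] = 1 − 6×22 / (8×63) = 1 − 132/504 ≈ 0.7381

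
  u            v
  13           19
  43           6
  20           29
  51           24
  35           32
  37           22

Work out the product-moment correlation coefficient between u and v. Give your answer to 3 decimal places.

n = 6, Σu = 199, Σv = 132, Σu² = 7613, Σv² = 3322, Σuv = 4243
nΣuv − ΣuΣv = 25458 − 26268 = -810
nΣu² − (Σu)² = 45678 − 39601 = 6077; nΣv² − (Σv)² = 19932 − 17424 = 2508
r = -810 / √(6077 × 2508) = -810 / 3903.9872 ≈ -0.207

-0.207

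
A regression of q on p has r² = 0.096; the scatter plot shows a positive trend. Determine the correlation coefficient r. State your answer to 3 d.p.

|r| = √0.096 = 0.310
The association is positive, so r = 0.310.

0.310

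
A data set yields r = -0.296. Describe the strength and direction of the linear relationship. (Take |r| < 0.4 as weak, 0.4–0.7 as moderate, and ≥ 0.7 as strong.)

weak negative

r = -0.296 < 0 so the relationship is negative.
|r| = 0.296, which falls in the weak range.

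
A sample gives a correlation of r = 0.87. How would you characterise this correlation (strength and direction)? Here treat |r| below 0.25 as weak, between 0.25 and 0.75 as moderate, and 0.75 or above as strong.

r = 0.87 > 0 so the relationship is positive.
|r| = 0.87, which falls in the strong range.

strong positive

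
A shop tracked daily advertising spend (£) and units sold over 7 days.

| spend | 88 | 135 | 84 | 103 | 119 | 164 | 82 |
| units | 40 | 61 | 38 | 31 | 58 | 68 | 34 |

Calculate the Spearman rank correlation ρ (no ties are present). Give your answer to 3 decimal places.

0.786

Rank spend: 3, 6, 2, 4, 5, 7, 1
Rank units: 4, 6, 3, 1, 5, 7, 2
d = rank(spend) − rank(units): -1, 0, -1, 3, 0, 0, -1; Σd² = 12
ρ = 1 − 6Σd² / [n(n²−1)] = 1 − 6×12 / (7×48) = 1 − 72/336 ≈ 0.786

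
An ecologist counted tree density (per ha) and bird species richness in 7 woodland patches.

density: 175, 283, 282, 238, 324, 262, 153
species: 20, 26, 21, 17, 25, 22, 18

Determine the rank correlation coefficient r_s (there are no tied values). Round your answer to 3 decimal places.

0.821

Rank density: 2, 6, 5, 3, 7, 4, 1
Rank species: 3, 7, 4, 1, 6, 5, 2
d = rank(density) − rank(species): -1, -1, 1, 2, 1, -1, -1; Σd² = 10
ρ = 1 − 6Σd² / [n(n²−1)] = 1 − 6×10 / (7×48) = 1 − 60/336 ≈ 0.821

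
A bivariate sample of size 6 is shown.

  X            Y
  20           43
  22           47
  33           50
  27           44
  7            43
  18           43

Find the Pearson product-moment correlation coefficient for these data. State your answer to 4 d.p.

n = 6, ΣX = 127, ΣY = 270, ΣX² = 3075, ΣY² = 12192, ΣXY = 5807
nΣXY − ΣXΣY = 34842 − 34290 = 552
nΣX² − (ΣX)² = 18450 − 16129 = 2321; nΣY² − (ΣY)² = 73152 − 72900 = 252
r = 552 / √(2321 × 252) = 552 / 764.7823 ≈ 0.7218

0.7218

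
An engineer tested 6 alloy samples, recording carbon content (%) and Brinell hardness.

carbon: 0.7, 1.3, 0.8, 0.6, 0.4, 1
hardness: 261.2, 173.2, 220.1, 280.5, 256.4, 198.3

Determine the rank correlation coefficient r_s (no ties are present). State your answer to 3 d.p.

-0.829

Rank carbon: 3, 6, 4, 2, 1, 5
Rank hardness: 5, 1, 3, 6, 4, 2
d = rank(carbon) − rank(hardness): -2, 5, 1, -4, -3, 3; Σd² = 64
ρ = 1 − 6Σd² / [n(n²−1)] = 1 − 6×64 / (6×35) = 1 − 384/210 ≈ -0.829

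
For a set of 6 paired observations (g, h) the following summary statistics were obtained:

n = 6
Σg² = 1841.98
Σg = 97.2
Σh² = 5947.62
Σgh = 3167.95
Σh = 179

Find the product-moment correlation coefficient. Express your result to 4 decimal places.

r = (nΣgh − ΣgΣh) / √[(nΣg² − (Σg)²)(nΣh² − (Σh)²)]
Numerator: 6×3167.95 − 97.2×179 = 1608.9
Denominator: √[(11051.88 − 9447.84)(35685.72 − 32041)] = √[1604.04 × 3644.72] = 2417.9075
r = 1608.9 / 2417.9075 ≈ 0.6654

0.6654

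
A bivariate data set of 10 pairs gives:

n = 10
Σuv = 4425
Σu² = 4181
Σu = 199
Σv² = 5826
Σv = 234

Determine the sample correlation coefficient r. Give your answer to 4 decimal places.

-0.8325

r = (nΣuv − ΣuΣv) / √[(nΣu² − (Σu)²)(nΣv² − (Σv)²)]
Numerator: 10×4425 − 199×234 = -2316
Denominator: √[(41810 − 39601)(58260 − 54756)] = √[2209 × 3504] = 2782.1459
r = -2316 / 2782.1459 ≈ -0.8325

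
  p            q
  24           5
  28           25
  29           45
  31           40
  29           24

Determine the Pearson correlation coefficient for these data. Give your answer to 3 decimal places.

0.868

n = 5, Σp = 141, Σq = 139, Σp² = 4003, Σq² = 4851, Σpq = 4061
nΣpq − ΣpΣq = 20305 − 19599 = 706
nΣp² − (Σp)² = 20015 − 19881 = 134; nΣq² − (Σq)² = 24255 − 19321 = 4934
r = 706 / √(134 × 4934) = 706 / 813.1150 ≈ 0.868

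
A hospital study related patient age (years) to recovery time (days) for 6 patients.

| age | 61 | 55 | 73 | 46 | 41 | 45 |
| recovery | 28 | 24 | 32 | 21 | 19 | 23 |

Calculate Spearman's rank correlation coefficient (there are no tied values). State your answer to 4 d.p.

Rank age: 5, 4, 6, 3, 1, 2
Rank recovery: 5, 4, 6, 2, 1, 3
d = rank(age) − rank(recovery): 0, 0, 0, 1, 0, -1; Σd² = 2
ρ = 1 − 6Σd² / [n(n²−1)] = 1 − 6×2 / (6×35) = 1 − 12/210 ≈ 0.9429

0.9429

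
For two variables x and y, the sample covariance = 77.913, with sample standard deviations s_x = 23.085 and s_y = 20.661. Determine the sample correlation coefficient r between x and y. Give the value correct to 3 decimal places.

0.163

r = Cov(x,y) / (s_x · s_y) = 77.913 / (23.085 × 20.661)
  = 77.913 / 476.9592 ≈ 0.163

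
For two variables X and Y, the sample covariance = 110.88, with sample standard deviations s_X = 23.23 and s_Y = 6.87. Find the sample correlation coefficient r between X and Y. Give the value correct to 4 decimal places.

0.6948

r = Cov(X,Y) / (s_X · s_Y) = 110.88 / (23.23 × 6.87)
  = 110.88 / 159.5901 ≈ 0.6948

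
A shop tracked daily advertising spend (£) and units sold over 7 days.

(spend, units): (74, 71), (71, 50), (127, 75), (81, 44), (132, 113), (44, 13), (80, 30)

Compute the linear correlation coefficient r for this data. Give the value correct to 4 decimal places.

n = 7, Σx = 609, Σy = 396, Σx² = 58967, Σy² = 28940, Σxy = 39781
nΣxy − ΣxΣy = 278467 − 241164 = 37303
nΣx² − (Σx)² = 412769 − 370881 = 41888; nΣy² − (Σy)² = 202580 − 156816 = 45764
r = 37303 / √(41888 × 45764) = 37303 / 43783.1295 ≈ 0.8520

0.8520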